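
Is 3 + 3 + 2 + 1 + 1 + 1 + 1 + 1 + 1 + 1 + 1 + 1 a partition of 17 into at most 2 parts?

The parts sum to 17, and the condition 'there are at most 2 summands' is violated.

No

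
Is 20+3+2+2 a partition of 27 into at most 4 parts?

Yes

The parts sum to 27, and the condition 'there are at most 4 summands' holds.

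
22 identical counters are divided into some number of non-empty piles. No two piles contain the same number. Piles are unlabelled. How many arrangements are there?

There are 89 such partitions.

89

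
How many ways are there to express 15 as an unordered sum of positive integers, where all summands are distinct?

27

A partial list (first 12 by largest part):
15
14 + 1
13 + 2
12 + 3
12 + 2 + 1
11 + 4
11 + 3 + 1
10 + 5
10 + 4 + 1
10 + 3 + 2
9 + 6
9 + 5 + 1
…and 15 more, for 27 total.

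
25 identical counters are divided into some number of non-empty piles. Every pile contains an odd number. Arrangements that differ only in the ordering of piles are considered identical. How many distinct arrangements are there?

Counting exhaustively, 142 partitions satisfy the conditions.

142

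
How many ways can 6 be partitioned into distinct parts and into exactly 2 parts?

2

Enumerating:
5+1
4+2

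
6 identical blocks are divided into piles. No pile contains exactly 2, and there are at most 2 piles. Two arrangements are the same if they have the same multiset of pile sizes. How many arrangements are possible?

3

Enumerating:
6
5 + 1
3 + 3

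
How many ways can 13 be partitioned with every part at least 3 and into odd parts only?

Enumerating:
13
3,3,7
3,5,5
Counting gives 3.

3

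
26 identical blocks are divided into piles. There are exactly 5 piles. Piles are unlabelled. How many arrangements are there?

221

A full systematic count gives 221.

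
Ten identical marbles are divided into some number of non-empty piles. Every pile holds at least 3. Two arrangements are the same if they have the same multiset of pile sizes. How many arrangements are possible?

5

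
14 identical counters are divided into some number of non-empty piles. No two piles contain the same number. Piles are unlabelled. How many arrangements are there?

Enumerating:
14
13, 1
12, 2
11, 3
11, 2, 1
10, 4
10, 3, 1
9, 5
9, 4, 1
9, 3, 2
8, 6
8, 5, 1
8, 4, 2
8, 3, 2, 1
7, 6, 1
7, 5, 2
7, 4, 3
7, 4, 2, 1
6, 5, 3
6, 5, 2, 1
6, 4, 3, 1
5, 4, 3, 2

22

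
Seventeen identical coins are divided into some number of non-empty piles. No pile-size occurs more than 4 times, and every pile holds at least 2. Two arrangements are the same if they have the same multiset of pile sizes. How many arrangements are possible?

61

There are too many to list fully; the first 12 (by largest part) are:
17
2,15
3,14
4,13
2,2,13
5,12
2,3,12
6,11
2,4,11
3,3,11
2,2,2,11
7,10
…and 49 more, for 61 total.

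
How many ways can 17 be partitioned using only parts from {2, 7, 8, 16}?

They are:
8, 7, 2
7, 2, 2, 2, 2, 2

2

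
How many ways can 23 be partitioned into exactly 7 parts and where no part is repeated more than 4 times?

Counting exhaustively, 144 partitions satisfy the conditions.

144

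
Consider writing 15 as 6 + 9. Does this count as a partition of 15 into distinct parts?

The parts sum to 15, and the condition 'all summands are distinct' holds.

Yes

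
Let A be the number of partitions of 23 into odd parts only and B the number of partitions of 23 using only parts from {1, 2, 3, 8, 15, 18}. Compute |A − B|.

Partitions of 23 into odd parts only: 104.
Partitions of 23 using only parts from {1, 2, 3, 8, 15, 18}: 107.
|104 − 107| = 3.

3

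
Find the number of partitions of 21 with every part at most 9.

Systematic enumeration (by largest part, then next-largest, …) yields 598.

598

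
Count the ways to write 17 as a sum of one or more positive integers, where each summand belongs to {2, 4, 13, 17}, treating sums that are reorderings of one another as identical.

3

Listing the qualifying partitions of 17:
17
4,13
2,2,13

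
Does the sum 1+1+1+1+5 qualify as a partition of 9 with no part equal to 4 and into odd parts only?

The parts sum to 9, and the condition 'no summand equals 4' holds; the condition 'every summand is odd' holds.

Yes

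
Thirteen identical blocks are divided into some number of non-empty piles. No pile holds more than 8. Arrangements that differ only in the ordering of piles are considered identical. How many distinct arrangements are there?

89

Enumerating by decreasing first part gives 89 partitions in all.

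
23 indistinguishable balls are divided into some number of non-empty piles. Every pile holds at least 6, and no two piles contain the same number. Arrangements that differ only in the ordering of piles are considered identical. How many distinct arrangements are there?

Enumerating:
23
17+6
16+7
15+8
14+9
13+10
12+11
10+7+6
9+8+6
Counting gives 9.

9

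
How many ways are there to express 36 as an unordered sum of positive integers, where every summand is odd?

668

There are 668 such partitions.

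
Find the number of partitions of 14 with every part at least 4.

The partitions of 14 that satisfy the conditions:
14
10, 4
9, 5
8, 6
7, 7
6, 4, 4
5, 5, 4
Counting gives 7.

7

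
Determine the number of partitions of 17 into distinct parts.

There are too many to list fully; the first 12 (by largest part) are:
17
16+1
15+2
14+3
14+2+1
13+4
13+3+1
12+5
12+4+1
12+3+2
11+6
11+5+1
…and 26 more, for 38 total.

38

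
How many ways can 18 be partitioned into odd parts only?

46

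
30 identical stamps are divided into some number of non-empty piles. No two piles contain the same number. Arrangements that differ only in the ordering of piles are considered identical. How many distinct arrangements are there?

296

Counting exhaustively, 296 partitions satisfy the conditions.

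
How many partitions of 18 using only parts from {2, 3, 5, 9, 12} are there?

Listing the qualifying partitions of 18:
12+3+3
12+2+2+2
9+9
9+5+2+2
9+3+3+3
9+3+2+2+2
5+5+5+3
5+5+3+3+2
5+5+2+2+2+2
5+3+3+3+2+2
5+3+2+2+2+2+2
3+3+3+3+3+3
3+3+3+3+2+2+2
3+3+2+2+2+2+2+2
2+2+2+2+2+2+2+2+2
Counting gives 15.

15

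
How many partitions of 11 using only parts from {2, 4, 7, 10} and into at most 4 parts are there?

2

The partitions of 11 that satisfy the conditions:
4+7
2+2+7
That's 2 in total.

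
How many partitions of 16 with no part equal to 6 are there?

189

Counting exhaustively, 189 partitions satisfy the conditions.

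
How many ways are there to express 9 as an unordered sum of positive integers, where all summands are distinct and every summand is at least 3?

The partitions of 9 that satisfy the conditions:
9
6 + 3
5 + 4

3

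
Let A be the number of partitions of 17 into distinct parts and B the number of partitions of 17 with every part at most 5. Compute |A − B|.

81

Partitions of 17 into distinct parts: 38.
Partitions of 17 with every part at most 5: 119.
|38 − 119| = 81.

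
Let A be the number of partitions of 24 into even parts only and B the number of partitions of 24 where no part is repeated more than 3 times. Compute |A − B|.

Partitions of 24 into even parts only: 77.
Partitions of 24 where no part is repeated more than 3 times: 722.
|77 − 722| = 645.

645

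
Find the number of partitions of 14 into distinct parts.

Listing the qualifying partitions of 14:
14
13+1
12+2
11+3
11+2+1
10+4
10+3+1
9+5
9+4+1
9+3+2
8+6
8+5+1
8+4+2
8+3+2+1
7+6+1
7+5+2
7+4+3
7+4+2+1
6+5+3
6+5+2+1
6+4+3+1
5+4+3+2

22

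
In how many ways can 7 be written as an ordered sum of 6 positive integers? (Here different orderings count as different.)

By stars and bars with positive parts, the count is C(6,5) = 6.

6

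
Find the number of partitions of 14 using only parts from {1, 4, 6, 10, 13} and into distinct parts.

Enumerating:
1,13
4,10
That's 2 in total.

2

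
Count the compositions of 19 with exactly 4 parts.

Place 3 bars in the 18 internal gaps of a row of 19 dots: C(18,3) = 816.

816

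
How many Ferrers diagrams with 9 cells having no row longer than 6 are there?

A partial list (first 12 by largest part):
3 + 6
1 + 2 + 6
1 + 1 + 1 + 6
4 + 5
1 + 3 + 5
2 + 2 + 5
1 + 1 + 2 + 5
1 + 1 + 1 + 1 + 5
1 + 4 + 4
2 + 3 + 4
1 + 1 + 3 + 4
1 + 2 + 2 + 4
…and 14 more, for 26 total.

26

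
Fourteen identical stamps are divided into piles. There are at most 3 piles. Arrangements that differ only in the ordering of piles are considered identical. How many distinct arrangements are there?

24

They are:
14
13,1
12,2
12,1,1
11,3
11,2,1
10,4
10,3,1
10,2,2
9,5
9,4,1
9,3,2
8,6
8,5,1
8,4,2
8,3,3
7,7
7,6,1
7,5,2
7,4,3
6,6,2
6,5,3
6,4,4
5,5,4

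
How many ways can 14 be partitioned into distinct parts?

22

They are:
14
13,1
12,2
11,3
11,2,1
10,4
10,3,1
9,5
9,4,1
9,3,2
8,6
8,5,1
8,4,2
8,3,2,1
7,6,1
7,5,2
7,4,3
7,4,2,1
6,5,3
6,5,2,1
6,4,3,1
5,4,3,2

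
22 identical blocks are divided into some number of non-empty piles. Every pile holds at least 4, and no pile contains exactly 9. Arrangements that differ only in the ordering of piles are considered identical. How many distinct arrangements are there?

29

There are too many to list fully; the first 12 (by largest part) are:
22
18+4
17+5
16+6
15+7
14+8
14+4+4
13+5+4
12+10
12+6+4
12+5+5
11+11
…and 17 more, for 29 total.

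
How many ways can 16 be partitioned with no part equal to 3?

A full systematic count gives 130.

130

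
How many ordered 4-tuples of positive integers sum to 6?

10

Equivalently, choose which 3 of the 5 gaps become plus signs: C(5,3) = 10.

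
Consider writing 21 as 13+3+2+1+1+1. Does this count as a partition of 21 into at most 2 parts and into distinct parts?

The parts sum to 21, and the condition 'there are at most 2 summands' is violated.

No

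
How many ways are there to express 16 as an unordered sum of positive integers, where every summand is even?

22

Listing the qualifying partitions of 16:
16
2+14
4+12
2+2+12
6+10
2+4+10
2+2+2+10
8+8
2+6+8
4+4+8
2+2+4+8
2+2+2+2+8
4+6+6
2+2+6+6
2+4+4+6
2+2+2+4+6
2+2+2+2+2+6
4+4+4+4
2+2+4+4+4
2+2+2+2+4+4
2+2+2+2+2+2+4
2+2+2+2+2+2+2+2
Counting gives 22.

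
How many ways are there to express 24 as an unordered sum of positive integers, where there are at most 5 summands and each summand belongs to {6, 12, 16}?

3

They are:
12, 12
6, 6, 12
6, 6, 6, 6
Counting gives 3.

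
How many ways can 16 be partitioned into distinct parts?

32

There are too many to list fully; the first 12 (by largest part) are:
16
15 + 1
14 + 2
13 + 3
13 + 2 + 1
12 + 4
12 + 3 + 1
11 + 5
11 + 4 + 1
11 + 3 + 2
10 + 6
10 + 5 + 1
…and 20 more, for 32 total.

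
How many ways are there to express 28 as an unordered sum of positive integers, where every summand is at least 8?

12

The partitions of 28 that satisfy the conditions:
28
20+8
19+9
18+10
17+11
16+12
15+13
14+14
12+8+8
11+9+8
10+10+8
10+9+9
Counting gives 12.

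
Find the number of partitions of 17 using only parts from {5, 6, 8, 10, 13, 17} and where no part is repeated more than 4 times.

The partitions of 17 that satisfy the conditions:
17
5+6+6
Counting gives 2.

2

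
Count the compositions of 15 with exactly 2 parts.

A composition of 15 into 2 positive parts is chosen by placing 1 dividers among the 14 gaps between 15 units: C(14,1) = 14.

14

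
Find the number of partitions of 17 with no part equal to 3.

Systematic enumeration (by largest part, then next-largest, …) yields 162.

162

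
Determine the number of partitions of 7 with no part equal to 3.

They are:
7
6,1
5,2
5,1,1
4,2,1
4,1,1,1
2,2,2,1
2,2,1,1,1
2,1,1,1,1,1
1,1,1,1,1,1,1
Counting gives 10.

10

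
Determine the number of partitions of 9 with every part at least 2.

Listing the qualifying partitions of 9:
9
7,2
6,3
5,4
5,2,2
4,3,2
3,3,3
3,2,2,2

8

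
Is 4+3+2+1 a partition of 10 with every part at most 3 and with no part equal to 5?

The parts sum to 10, and the condition 'no summand exceeds 3' is violated.

No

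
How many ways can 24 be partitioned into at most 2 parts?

13

The partitions of 24 that satisfy the conditions:
24
23, 1
22, 2
21, 3
20, 4
19, 5
18, 6
17, 7
16, 8
15, 9
14, 10
13, 11
12, 12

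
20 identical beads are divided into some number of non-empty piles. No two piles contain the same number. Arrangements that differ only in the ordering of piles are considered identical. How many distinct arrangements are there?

A partial list (first 12 by largest part):
20
19,1
18,2
17,3
17,2,1
16,4
16,3,1
15,5
15,4,1
15,3,2
14,6
14,5,1
…and 52 more, for 64 total.

64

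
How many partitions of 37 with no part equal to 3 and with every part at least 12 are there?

9

Listing the qualifying partitions of 37:
37
25, 12
24, 13
23, 14
22, 15
21, 16
20, 17
19, 18
13, 12, 12
That's 9 in total.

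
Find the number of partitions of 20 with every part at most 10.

A full systematic count gives 530.

530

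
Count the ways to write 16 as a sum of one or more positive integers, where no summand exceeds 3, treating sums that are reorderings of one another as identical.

30

A partial list (first 12 by largest part):
3, 3, 3, 3, 3, 1
3, 3, 3, 3, 2, 2
3, 3, 3, 3, 2, 1, 1
3, 3, 3, 3, 1, 1, 1, 1
3, 3, 3, 2, 2, 2, 1
3, 3, 3, 2, 2, 1, 1, 1
3, 3, 3, 2, 1, 1, 1, 1, 1
3, 3, 3, 1, 1, 1, 1, 1, 1, 1
3, 3, 2, 2, 2, 2, 2
3, 3, 2, 2, 2, 2, 1, 1
3, 3, 2, 2, 2, 1, 1, 1, 1
3, 3, 2, 2, 1, 1, 1, 1, 1, 1
…and 18 more, for 30 total.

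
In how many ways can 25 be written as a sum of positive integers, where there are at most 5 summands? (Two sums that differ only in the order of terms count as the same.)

377

Systematic enumeration (by largest part, then next-largest, …) yields 377.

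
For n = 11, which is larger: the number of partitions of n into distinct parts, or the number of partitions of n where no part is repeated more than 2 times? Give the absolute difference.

15

Partitions of 11 into distinct parts: 12.
Partitions of 11 where no part is repeated more than 2 times: 27.
|12 − 27| = 15.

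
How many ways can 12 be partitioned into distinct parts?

The partitions of 12 that satisfy the conditions:
12
1 + 11
2 + 10
3 + 9
1 + 2 + 9
4 + 8
1 + 3 + 8
5 + 7
1 + 4 + 7
2 + 3 + 7
1 + 5 + 6
2 + 4 + 6
1 + 2 + 3 + 6
3 + 4 + 5
1 + 2 + 4 + 5

15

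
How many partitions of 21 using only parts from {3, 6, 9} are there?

Listing the qualifying partitions of 21:
9+9+3
9+6+6
9+6+3+3
9+3+3+3+3
6+6+6+3
6+6+3+3+3
6+3+3+3+3+3
3+3+3+3+3+3+3

8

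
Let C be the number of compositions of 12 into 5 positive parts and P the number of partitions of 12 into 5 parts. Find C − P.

Compositions: C(11,4) = 330.
Partitions of 12 into exactly 5 parts: 13.
Difference: 330 − 13 = 317.

317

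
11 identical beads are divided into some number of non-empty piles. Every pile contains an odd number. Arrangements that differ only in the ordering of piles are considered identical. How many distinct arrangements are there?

12

Listing the qualifying partitions of 11:
11
1, 1, 9
1, 3, 7
1, 1, 1, 1, 7
1, 5, 5
3, 3, 5
1, 1, 1, 3, 5
1, 1, 1, 1, 1, 1, 5
1, 1, 3, 3, 3
1, 1, 1, 1, 1, 3, 3
1, 1, 1, 1, 1, 1, 1, 1, 3
1, 1, 1, 1, 1, 1, 1, 1, 1, 1, 1
Counting gives 12.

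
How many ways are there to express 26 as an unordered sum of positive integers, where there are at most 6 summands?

709

Enumerating by decreasing first part gives 709 partitions in all.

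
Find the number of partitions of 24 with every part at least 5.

A partial list (first 12 by largest part):
24
19+5
18+6
17+7
16+8
15+9
14+10
14+5+5
13+11
13+6+5
12+12
12+7+5
…and 14 more, for 26 total.

26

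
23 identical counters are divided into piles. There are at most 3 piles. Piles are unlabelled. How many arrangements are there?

There are too many to list fully; the first 12 (by largest part) are:
23
22+1
21+2
21+1+1
20+3
20+2+1
19+4
19+3+1
19+2+2
18+5
18+4+1
18+3+2
…and 44 more, for 56 total.

56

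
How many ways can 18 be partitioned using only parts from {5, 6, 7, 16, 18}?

3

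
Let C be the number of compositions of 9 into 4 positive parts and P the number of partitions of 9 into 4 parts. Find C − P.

50

Ordered (compositions into 4 parts): C(8,3) = 56.
Partitions of 9 into exactly 4 parts: 6.
Difference: 56 − 6 = 50.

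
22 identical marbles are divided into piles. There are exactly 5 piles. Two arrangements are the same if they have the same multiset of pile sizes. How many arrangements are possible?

119

A full systematic count gives 119.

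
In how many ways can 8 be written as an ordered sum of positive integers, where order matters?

The number of compositions of n is 2^(n−1); here 2^7 = 128.

128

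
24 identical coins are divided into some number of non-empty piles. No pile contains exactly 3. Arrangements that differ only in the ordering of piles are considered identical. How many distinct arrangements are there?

783

Counting exhaustively, 783 partitions satisfy the conditions.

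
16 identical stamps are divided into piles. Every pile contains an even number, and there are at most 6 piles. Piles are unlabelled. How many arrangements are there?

20

Listing the qualifying partitions of 16:
16
14 + 2
12 + 4
12 + 2 + 2
10 + 6
10 + 4 + 2
10 + 2 + 2 + 2
8 + 8
8 + 6 + 2
8 + 4 + 4
8 + 4 + 2 + 2
8 + 2 + 2 + 2 + 2
6 + 6 + 4
6 + 6 + 2 + 2
6 + 4 + 4 + 2
6 + 4 + 2 + 2 + 2
6 + 2 + 2 + 2 + 2 + 2
4 + 4 + 4 + 4
4 + 4 + 4 + 2 + 2
4 + 4 + 2 + 2 + 2 + 2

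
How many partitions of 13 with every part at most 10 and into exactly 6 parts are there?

They are:
8+1+1+1+1+1
7+2+1+1+1+1
6+3+1+1+1+1
6+2+2+1+1+1
5+4+1+1+1+1
5+3+2+1+1+1
5+2+2+2+1+1
4+4+2+1+1+1
4+3+3+1+1+1
4+3+2+2+1+1
4+2+2+2+2+1
3+3+3+2+1+1
3+3+2+2+2+1
3+2+2+2+2+2

14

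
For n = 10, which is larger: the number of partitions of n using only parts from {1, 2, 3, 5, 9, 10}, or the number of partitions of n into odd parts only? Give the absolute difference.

Partitions of 10 using only parts from {1, 2, 3, 5, 9, 10}: 22.
Partitions of 10 into odd parts only: 10.
|22 − 10| = 12.

12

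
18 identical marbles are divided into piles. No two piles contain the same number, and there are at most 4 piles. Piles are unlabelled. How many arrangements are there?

There are too many to list fully; the first 12 (by largest part) are:
18
17, 1
16, 2
15, 3
15, 2, 1
14, 4
14, 3, 1
13, 5
13, 4, 1
13, 3, 2
12, 6
12, 5, 1
…and 31 more, for 43 total.

43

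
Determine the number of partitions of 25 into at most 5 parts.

377

Systematic enumeration (by largest part, then next-largest, …) yields 377.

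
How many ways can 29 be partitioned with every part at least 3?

273

Counting exhaustively, 273 partitions satisfy the conditions.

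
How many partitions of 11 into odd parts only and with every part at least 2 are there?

2

They are:
11
3 + 3 + 5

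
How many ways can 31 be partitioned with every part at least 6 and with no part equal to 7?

28

There are too many to list fully; the first 12 (by largest part) are:
31
6,25
8,23
9,22
10,21
11,20
12,19
6,6,19
13,18
14,17
6,8,17
15,16
…and 16 more, for 28 total.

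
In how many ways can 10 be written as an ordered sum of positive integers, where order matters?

512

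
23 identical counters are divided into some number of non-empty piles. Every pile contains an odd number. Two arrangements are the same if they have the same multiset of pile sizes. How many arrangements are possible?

There are 104 such partitions.

104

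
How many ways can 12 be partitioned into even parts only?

11

Listing the qualifying partitions of 12:
12
10+2
8+4
8+2+2
6+6
6+4+2
6+2+2+2
4+4+4
4+4+2+2
4+2+2+2+2
2+2+2+2+2+2
That's 11 in total.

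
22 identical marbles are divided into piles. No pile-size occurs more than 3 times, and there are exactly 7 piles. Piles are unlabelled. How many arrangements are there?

77

Counting exhaustively, 77 partitions satisfy the conditions.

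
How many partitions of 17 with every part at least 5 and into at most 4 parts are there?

Listing the qualifying partitions of 17:
17
12, 5
11, 6
10, 7
9, 8
7, 5, 5
6, 6, 5

7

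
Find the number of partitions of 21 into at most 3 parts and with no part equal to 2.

There are too many to list fully; the first 12 (by largest part) are:
21
20+1
19+1+1
18+3
17+4
17+3+1
16+5
16+4+1
15+6
15+5+1
15+3+3
14+7
…and 26 more, for 38 total.

38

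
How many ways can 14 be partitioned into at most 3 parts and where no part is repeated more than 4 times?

24

They are:
14
13 + 1
12 + 2
12 + 1 + 1
11 + 3
11 + 2 + 1
10 + 4
10 + 3 + 1
10 + 2 + 2
9 + 5
9 + 4 + 1
9 + 3 + 2
8 + 6
8 + 5 + 1
8 + 4 + 2
8 + 3 + 3
7 + 7
7 + 6 + 1
7 + 5 + 2
7 + 4 + 3
6 + 6 + 2
6 + 5 + 3
6 + 4 + 4
5 + 5 + 4
Counting gives 24.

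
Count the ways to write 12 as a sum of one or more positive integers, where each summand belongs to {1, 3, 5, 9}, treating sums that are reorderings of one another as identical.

11

They are:
9, 3
9, 1, 1, 1
5, 5, 1, 1
5, 3, 3, 1
5, 3, 1, 1, 1, 1
5, 1, 1, 1, 1, 1, 1, 1
3, 3, 3, 3
3, 3, 3, 1, 1, 1
3, 3, 1, 1, 1, 1, 1, 1
3, 1, 1, 1, 1, 1, 1, 1, 1, 1
1, 1, 1, 1, 1, 1, 1, 1, 1, 1, 1, 1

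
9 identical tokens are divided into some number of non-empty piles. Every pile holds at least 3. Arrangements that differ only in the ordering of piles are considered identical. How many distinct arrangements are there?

They are:
9
6,3
5,4
3,3,3
Counting gives 4.

4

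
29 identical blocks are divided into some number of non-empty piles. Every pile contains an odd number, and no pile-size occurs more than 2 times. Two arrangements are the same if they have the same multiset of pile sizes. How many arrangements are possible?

53

There are too many to list fully; the first 12 (by largest part) are:
29
27, 1, 1
25, 3, 1
23, 5, 1
23, 3, 3
21, 7, 1
21, 5, 3
21, 3, 3, 1, 1
19, 9, 1
19, 7, 3
19, 5, 5
19, 5, 3, 1, 1
…and 41 more, for 53 total.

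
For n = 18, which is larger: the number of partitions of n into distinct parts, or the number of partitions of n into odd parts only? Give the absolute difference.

0

Partitions of 18 into distinct parts: 46.
Partitions of 18 into odd parts only: 46.
|46 − 46| = 0.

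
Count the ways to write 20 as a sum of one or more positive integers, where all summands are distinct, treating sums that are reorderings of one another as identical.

64

There are too many to list fully; the first 12 (by largest part) are:
20
1 + 19
2 + 18
3 + 17
1 + 2 + 17
4 + 16
1 + 3 + 16
5 + 15
1 + 4 + 15
2 + 3 + 15
6 + 14
1 + 5 + 14
…and 52 more, for 64 total.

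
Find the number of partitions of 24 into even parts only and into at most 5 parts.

47

A partial list (first 12 by largest part):
24
22,2
20,4
20,2,2
18,6
18,4,2
18,2,2,2
16,8
16,6,2
16,4,4
16,4,2,2
16,2,2,2,2
…and 35 more, for 47 total.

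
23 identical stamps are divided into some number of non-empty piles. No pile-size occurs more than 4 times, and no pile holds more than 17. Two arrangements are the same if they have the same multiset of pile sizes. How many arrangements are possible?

751

A full systematic count gives 751.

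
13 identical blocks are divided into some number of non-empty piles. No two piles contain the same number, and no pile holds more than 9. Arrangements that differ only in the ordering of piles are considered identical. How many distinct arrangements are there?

They are:
9, 4
9, 3, 1
8, 5
8, 4, 1
8, 3, 2
7, 6
7, 5, 1
7, 4, 2
7, 3, 2, 1
6, 5, 2
6, 4, 3
6, 4, 2, 1
5, 4, 3, 1
Counting gives 13.

13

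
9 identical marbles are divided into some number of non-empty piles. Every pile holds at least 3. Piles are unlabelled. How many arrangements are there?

4

They are:
9
6+3
5+4
3+3+3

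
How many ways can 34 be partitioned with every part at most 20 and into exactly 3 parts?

54

There are too many to list fully; the first 12 (by largest part) are:
1,13,20
2,12,20
3,11,20
4,10,20
5,9,20
6,8,20
7,7,20
1,14,19
2,13,19
3,12,19
4,11,19
5,10,19
…and 42 more, for 54 total.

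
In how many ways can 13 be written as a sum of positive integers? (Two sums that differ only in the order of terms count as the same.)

Direct enumeration gives 101 partitions.

101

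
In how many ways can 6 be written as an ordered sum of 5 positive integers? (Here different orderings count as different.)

By stars and bars with positive parts, the count is C(5,4) = 5.

5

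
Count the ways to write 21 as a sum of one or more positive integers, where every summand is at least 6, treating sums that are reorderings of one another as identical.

The partitions of 21 that satisfy the conditions:
21
15,6
14,7
13,8
12,9
11,10
9,6,6
8,7,6
7,7,7

9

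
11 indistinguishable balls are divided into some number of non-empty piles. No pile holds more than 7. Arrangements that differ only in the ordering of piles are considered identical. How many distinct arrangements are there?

49

A partial list (first 12 by largest part):
7,4
7,3,1
7,2,2
7,2,1,1
7,1,1,1,1
6,5
6,4,1
6,3,2
6,3,1,1
6,2,2,1
6,2,1,1,1
6,1,1,1,1,1
…and 37 more, for 49 total.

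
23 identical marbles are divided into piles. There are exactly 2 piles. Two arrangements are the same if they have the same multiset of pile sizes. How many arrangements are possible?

11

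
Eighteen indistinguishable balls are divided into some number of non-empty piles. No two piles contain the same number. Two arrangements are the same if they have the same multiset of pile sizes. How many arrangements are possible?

A partial list (first 12 by largest part):
18
17+1
16+2
15+3
15+2+1
14+4
14+3+1
13+5
13+4+1
13+3+2
12+6
12+5+1
…and 34 more, for 46 total.

46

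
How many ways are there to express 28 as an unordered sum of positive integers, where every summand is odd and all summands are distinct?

16

Listing the qualifying partitions of 28:
27, 1
25, 3
23, 5
21, 7
19, 9
19, 5, 3, 1
17, 11
17, 7, 3, 1
15, 13
15, 9, 3, 1
15, 7, 5, 1
13, 11, 3, 1
13, 9, 5, 1
13, 7, 5, 3
11, 9, 7, 1
11, 9, 5, 3
Counting gives 16.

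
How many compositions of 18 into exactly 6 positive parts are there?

6188

Place 5 bars in the 17 internal gaps of a row of 18 dots: C(17,5) = 6188.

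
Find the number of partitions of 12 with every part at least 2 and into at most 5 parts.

Listing the qualifying partitions of 12:
12
10 + 2
9 + 3
8 + 4
8 + 2 + 2
7 + 5
7 + 3 + 2
6 + 6
6 + 4 + 2
6 + 3 + 3
6 + 2 + 2 + 2
5 + 5 + 2
5 + 4 + 3
5 + 3 + 2 + 2
4 + 4 + 4
4 + 4 + 2 + 2
4 + 3 + 3 + 2
4 + 2 + 2 + 2 + 2
3 + 3 + 3 + 3
3 + 3 + 2 + 2 + 2
Counting gives 20.

20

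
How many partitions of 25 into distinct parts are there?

142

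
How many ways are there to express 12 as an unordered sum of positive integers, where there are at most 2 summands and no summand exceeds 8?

The partitions of 12 that satisfy the conditions:
8,4
7,5
6,6
That's 3 in total.

3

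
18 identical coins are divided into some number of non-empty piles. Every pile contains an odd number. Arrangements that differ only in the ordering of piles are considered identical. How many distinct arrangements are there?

46

There are too many to list fully; the first 12 (by largest part) are:
17,1
15,3
15,1,1,1
13,5
13,3,1,1
13,1,1,1,1,1
11,7
11,5,1,1
11,3,3,1
11,3,1,1,1,1
11,1,1,1,1,1,1,1
9,9
…and 34 more, for 46 total.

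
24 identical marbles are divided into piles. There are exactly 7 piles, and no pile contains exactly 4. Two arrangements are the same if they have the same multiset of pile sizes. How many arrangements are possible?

There are 111 such partitions.

111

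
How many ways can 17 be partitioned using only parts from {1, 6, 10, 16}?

They are:
1, 16
1, 6, 10
1, 1, 1, 1, 1, 1, 1, 10
1, 1, 1, 1, 1, 6, 6
1, 1, 1, 1, 1, 1, 1, 1, 1, 1, 1, 6
1, 1, 1, 1, 1, 1, 1, 1, 1, 1, 1, 1, 1, 1, 1, 1, 1
Counting gives 6.

6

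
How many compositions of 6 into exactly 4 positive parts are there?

10

Place 3 bars in the 5 internal gaps of a row of 6 dots: C(5,3) = 10.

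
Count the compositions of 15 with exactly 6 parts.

2002

A composition of 15 into 6 positive parts is chosen by placing 5 dividers among the 14 gaps between 15 units: C(14,5) = 2002.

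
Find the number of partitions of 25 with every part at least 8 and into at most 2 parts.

6

They are:
25
17+8
16+9
15+10
14+11
13+12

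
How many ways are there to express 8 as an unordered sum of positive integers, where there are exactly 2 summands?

4

Listing the qualifying partitions of 8:
1, 7
2, 6
3, 5
4, 4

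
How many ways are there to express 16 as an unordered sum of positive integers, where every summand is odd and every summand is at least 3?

5

The partitions of 16 that satisfy the conditions:
13, 3
11, 5
9, 7
7, 3, 3, 3
5, 5, 3, 3
Counting gives 5.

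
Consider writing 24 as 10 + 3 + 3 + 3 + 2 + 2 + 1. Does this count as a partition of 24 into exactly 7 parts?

The parts sum to 24, and the condition 'there are exactly 7 summands' holds.

Yes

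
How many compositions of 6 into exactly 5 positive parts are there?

By stars and bars with positive parts, the count is C(5,4) = 5.

5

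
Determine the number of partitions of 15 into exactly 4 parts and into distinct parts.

They are:
9, 3, 2, 1
8, 4, 2, 1
7, 5, 2, 1
7, 4, 3, 1
6, 5, 3, 1
6, 4, 3, 2

6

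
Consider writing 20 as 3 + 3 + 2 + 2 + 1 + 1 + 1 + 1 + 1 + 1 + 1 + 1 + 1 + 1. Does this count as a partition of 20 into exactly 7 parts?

No

The parts sum to 20, and the condition 'there are exactly 7 summands' is violated.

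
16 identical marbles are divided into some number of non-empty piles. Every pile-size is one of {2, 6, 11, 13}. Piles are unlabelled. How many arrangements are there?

Listing the qualifying partitions of 16:
6, 6, 2, 2
6, 2, 2, 2, 2, 2
2, 2, 2, 2, 2, 2, 2, 2
Counting gives 3.

3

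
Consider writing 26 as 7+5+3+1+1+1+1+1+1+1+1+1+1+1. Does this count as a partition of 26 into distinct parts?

No

The parts sum to 26, and the condition 'all summands are distinct' is violated.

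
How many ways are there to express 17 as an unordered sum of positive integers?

297

A full systematic count gives 297.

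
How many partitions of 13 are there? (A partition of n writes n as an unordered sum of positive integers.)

Direct enumeration gives 101 partitions.

101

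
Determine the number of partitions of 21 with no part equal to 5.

561

Systematic enumeration (by largest part, then next-largest, …) yields 561.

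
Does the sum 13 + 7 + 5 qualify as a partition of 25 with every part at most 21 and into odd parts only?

Yes

The parts sum to 25, and the condition 'no summand exceeds 21' holds; the condition 'every summand is odd' holds.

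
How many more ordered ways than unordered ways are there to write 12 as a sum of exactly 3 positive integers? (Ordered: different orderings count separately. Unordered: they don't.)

Compositions: C(11,2) = 55.
Unordered (partitions into 3 parts): 12.
Difference: 55 − 12 = 43.

43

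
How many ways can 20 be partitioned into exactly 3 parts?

There are too many to list fully; the first 12 (by largest part) are:
1,1,18
1,2,17
1,3,16
2,2,16
1,4,15
2,3,15
1,5,14
2,4,14
3,3,14
1,6,13
2,5,13
3,4,13
…and 21 more, for 33 total.

33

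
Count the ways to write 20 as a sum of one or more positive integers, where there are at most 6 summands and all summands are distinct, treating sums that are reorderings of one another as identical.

64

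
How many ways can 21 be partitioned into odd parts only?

Enumerating by decreasing first part gives 76 partitions in all.

76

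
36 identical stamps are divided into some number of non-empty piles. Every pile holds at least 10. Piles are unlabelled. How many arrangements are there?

17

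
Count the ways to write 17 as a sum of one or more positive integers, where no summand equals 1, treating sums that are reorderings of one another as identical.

There are too many to list fully; the first 12 (by largest part) are:
17
15, 2
14, 3
13, 4
13, 2, 2
12, 5
12, 3, 2
11, 6
11, 4, 2
11, 3, 3
11, 2, 2, 2
10, 7
…and 54 more, for 66 total.

66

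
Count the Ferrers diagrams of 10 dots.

42

A partial list (first 12 by largest part):
10
9 + 1
8 + 2
8 + 1 + 1
7 + 3
7 + 2 + 1
7 + 1 + 1 + 1
6 + 4
6 + 3 + 1
6 + 2 + 2
6 + 2 + 1 + 1
6 + 1 + 1 + 1 + 1
…and 30 more, for 42 total.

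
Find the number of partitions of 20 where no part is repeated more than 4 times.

409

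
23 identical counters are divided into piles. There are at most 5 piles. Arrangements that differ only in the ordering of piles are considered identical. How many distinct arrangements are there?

Counting exhaustively, 291 partitions satisfy the conditions.

291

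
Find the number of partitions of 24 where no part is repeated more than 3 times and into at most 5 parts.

A full systematic count gives 327.

327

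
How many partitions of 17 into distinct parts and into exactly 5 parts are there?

They are:
1,2,3,4,7
1,2,3,5,6

2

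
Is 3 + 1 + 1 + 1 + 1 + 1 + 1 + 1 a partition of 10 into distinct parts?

The parts sum to 10, and the condition 'all summands are distinct' is violated.

No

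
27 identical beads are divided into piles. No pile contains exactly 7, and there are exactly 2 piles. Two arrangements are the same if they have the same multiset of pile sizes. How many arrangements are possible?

Listing the qualifying partitions of 27:
1+26
2+25
3+24
4+23
5+22
6+21
8+19
9+18
10+17
11+16
12+15
13+14

12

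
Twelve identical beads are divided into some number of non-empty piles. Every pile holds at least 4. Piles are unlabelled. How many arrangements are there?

5

Listing the qualifying partitions of 12:
12
8,4
7,5
6,6
4,4,4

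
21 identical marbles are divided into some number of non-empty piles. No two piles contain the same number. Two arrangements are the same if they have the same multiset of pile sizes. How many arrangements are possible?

76

Enumerating by decreasing first part gives 76 partitions in all.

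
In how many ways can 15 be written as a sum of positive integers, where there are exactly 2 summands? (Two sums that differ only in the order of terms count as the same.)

They are:
14 + 1
13 + 2
12 + 3
11 + 4
10 + 5
9 + 6
8 + 7

7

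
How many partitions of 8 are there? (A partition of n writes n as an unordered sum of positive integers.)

22

Listing the qualifying partitions of 8:
8
1+7
2+6
1+1+6
3+5
1+2+5
1+1+1+5
4+4
1+3+4
2+2+4
1+1+2+4
1+1+1+1+4
2+3+3
1+1+3+3
1+2+2+3
1+1+1+2+3
1+1+1+1+1+3
2+2+2+2
1+1+2+2+2
1+1+1+1+2+2
1+1+1+1+1+1+2
1+1+1+1+1+1+1+1
That's 22 in total.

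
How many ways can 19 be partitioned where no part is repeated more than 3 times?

258

There are 258 such partitions.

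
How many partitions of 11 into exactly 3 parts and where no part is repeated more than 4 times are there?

10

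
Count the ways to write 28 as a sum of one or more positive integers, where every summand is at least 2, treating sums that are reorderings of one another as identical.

708

Enumerating by decreasing first part gives 708 partitions in all.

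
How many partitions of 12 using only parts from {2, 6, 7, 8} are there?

Listing the qualifying partitions of 12:
8+2+2
6+6
6+2+2+2
2+2+2+2+2+2

4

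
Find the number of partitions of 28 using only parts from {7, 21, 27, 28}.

3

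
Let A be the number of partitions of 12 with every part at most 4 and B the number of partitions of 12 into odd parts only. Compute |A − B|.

19

Partitions of 12 with every part at most 4: 34.
Partitions of 12 into odd parts only: 15.
|34 − 15| = 19.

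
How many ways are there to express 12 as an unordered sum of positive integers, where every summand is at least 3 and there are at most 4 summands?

They are:
12
9, 3
8, 4
7, 5
6, 6
6, 3, 3
5, 4, 3
4, 4, 4
3, 3, 3, 3
Counting gives 9.

9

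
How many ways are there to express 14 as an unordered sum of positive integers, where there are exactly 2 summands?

The partitions of 14 that satisfy the conditions:
13 + 1
12 + 2
11 + 3
10 + 4
9 + 5
8 + 6
7 + 7

7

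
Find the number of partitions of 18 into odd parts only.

A partial list (first 12 by largest part):
17, 1
15, 3
15, 1, 1, 1
13, 5
13, 3, 1, 1
13, 1, 1, 1, 1, 1
11, 7
11, 5, 1, 1
11, 3, 3, 1
11, 3, 1, 1, 1, 1
11, 1, 1, 1, 1, 1, 1, 1
9, 9
…and 34 more, for 46 total.

46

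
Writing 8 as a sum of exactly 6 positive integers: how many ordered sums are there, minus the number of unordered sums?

19

Compositions: C(7,5) = 21.
Unordered (partitions into 6 parts): 2.
Difference: 21 − 2 = 19.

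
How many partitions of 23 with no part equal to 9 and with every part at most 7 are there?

There are 618 such partitions.

618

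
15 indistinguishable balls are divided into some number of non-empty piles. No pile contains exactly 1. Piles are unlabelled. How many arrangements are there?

A partial list (first 12 by largest part):
15
13,2
12,3
11,4
11,2,2
10,5
10,3,2
9,6
9,4,2
9,3,3
9,2,2,2
8,7
…and 29 more, for 41 total.

41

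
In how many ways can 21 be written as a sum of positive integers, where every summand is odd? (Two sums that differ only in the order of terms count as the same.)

76

There are 76 such partitions.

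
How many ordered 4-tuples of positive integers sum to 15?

Place 3 bars in the 14 internal gaps of a row of 15 dots: C(14,3) = 364.

364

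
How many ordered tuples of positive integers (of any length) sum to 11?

1024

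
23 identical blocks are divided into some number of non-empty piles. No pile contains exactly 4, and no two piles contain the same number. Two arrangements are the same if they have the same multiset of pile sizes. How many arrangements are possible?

68

There are too many to list fully; the first 12 (by largest part) are:
23
1 + 22
2 + 21
3 + 20
1 + 2 + 20
1 + 3 + 19
5 + 18
2 + 3 + 18
6 + 17
1 + 5 + 17
1 + 2 + 3 + 17
7 + 16
…and 56 more, for 68 total.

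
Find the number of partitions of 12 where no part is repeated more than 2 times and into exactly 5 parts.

Enumerating:
6,2,2,1,1
5,3,2,1,1
4,4,2,1,1
4,3,3,1,1
4,3,2,2,1
That's 5 in total.

5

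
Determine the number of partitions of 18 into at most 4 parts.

84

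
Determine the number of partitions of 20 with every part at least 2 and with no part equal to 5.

96

There are 96 such partitions.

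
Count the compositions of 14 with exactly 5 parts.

715

A composition of 14 into 5 positive parts is chosen by placing 4 dividers among the 13 gaps between 14 units: C(13,4) = 715.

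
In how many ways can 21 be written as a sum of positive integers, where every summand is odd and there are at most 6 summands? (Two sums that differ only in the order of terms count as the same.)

31

There are too many to list fully; the first 12 (by largest part) are:
21
19 + 1 + 1
17 + 3 + 1
17 + 1 + 1 + 1 + 1
15 + 5 + 1
15 + 3 + 3
15 + 3 + 1 + 1 + 1
13 + 7 + 1
13 + 5 + 3
13 + 5 + 1 + 1 + 1
13 + 3 + 3 + 1 + 1
11 + 9 + 1
…and 19 more, for 31 total.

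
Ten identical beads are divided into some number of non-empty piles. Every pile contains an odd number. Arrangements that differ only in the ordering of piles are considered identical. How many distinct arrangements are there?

Enumerating:
9+1
7+3
7+1+1+1
5+5
5+3+1+1
5+1+1+1+1+1
3+3+3+1
3+3+1+1+1+1
3+1+1+1+1+1+1+1
1+1+1+1+1+1+1+1+1+1
That's 10 in total.

10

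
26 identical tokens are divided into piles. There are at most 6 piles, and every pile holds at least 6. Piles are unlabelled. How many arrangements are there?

21

The partitions of 26 that satisfy the conditions:
26
20,6
19,7
18,8
17,9
16,10
15,11
14,12
14,6,6
13,13
13,7,6
12,8,6
12,7,7
11,9,6
11,8,7
10,10,6
10,9,7
10,8,8
9,9,8
8,6,6,6
7,7,6,6
That's 21 in total.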